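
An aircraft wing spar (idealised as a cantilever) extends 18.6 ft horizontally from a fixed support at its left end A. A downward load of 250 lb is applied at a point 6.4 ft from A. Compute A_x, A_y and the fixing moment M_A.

A_x = 0, A_y = 250.0 lb, M_A = 1600 lb·ft

ΣF_x = 0: A_x = 0.
ΣF_y = 0: A_y − 250 = 0 → A_y = 250.0 lb.
ΣM about A: M_A − 250·6.4 = 0 → M_A = 1600 lb·ft.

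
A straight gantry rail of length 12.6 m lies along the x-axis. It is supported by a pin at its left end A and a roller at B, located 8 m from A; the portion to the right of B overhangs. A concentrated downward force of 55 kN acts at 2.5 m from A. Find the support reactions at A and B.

Moments about A: B_y·8 − 55·2.5 = 0 → B_y = 137.5/8 = 17.1875 ≈ 17.19 kN.
ΣF_y = 0: A_y + 17.1875 − 55 = 0 → A_y = 37.81 kN.
ΣF_x = 0: no horizontal applied forces, so A_x = 0.

A_x = 0, A_y = 37.81 kN, B_y = 17.19 kN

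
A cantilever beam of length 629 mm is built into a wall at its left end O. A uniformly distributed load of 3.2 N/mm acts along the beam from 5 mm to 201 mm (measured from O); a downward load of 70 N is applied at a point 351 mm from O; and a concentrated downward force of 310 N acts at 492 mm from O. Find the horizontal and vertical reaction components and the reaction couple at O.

Resultant of the distributed load: 3.2 × 196 = 627.2 N at 103 mm from O.
ΣF_x = 0: O_x = 0.
ΣF_y = 0: O_y − 3.2·196 − 70 − 310 = 0 → O_y = 1007 N.
ΣM about O: M_O − (3.2·196)·103 − 70·351 − 310·492 = 0 → M_O = 241700 N·mm.

O_x = 0, O_y = 1007 N, M_O = 241700 N·mm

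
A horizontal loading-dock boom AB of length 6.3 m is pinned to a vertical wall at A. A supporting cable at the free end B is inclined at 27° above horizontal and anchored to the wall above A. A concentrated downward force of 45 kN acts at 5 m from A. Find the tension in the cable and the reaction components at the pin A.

T = 78.67 kN, A_x = 70.09 kN, A_y = 9.286 kN

ΣM about A: T·sin27°·6.3 − 45·5 = 0 → T = 225/(6.3·0.45399) = 78.6676 ≈ 78.67 kN.
ΣF_x = 0: A_x − T·cos27° = 0 → A_x = 78.6676 × 0.891007 = 70.09 kN.
ΣF_y = 0: A_y + T·sin27° − 45 = 0 → A_y = 45 − 78.6676 × 0.45399 = 9.286 kN.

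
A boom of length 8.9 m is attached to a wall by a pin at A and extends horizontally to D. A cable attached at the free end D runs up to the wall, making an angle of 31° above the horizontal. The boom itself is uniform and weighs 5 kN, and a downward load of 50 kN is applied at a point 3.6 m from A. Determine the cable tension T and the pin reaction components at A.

T = 44.12 kN, A_x = 37.82 kN, A_y = 32.28 kN

ΣM about A: T·sin31°·8.9 − 5·4.45 − 50·3.6 = 0 → T = 202.25/(8.9·0.515038) = 44.1224 ≈ 44.12 kN.
ΣF_x = 0: A_x − T·cos31° = 0 → A_x = 44.1224 × 0.857167 = 37.82 kN.
ΣF_y = 0: A_y + T·sin31° − 5 − 50 = 0 → A_y = 55 − 44.1224 × 0.515038 = 32.28 kN.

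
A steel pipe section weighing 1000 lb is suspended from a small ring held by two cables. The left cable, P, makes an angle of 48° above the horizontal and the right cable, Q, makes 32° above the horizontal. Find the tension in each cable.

ΣF_x = 0: −T_P·cos48° + T_Q·cos32° = 0 → T_Q = 0.789024·T_P.
ΣF_y = 0: T_P·sin48° + T_Q·sin32° = 1000.
Substitute: T_P·(0.743145 + 0.789024·0.529919) = 1000 → T_P = 861.131 ≈ 861.1 lb.
Then T_Q = 0.789024 × 861.131 = 679.5 lb.

T_P = 861.1 lb, T_Q = 679.5 lb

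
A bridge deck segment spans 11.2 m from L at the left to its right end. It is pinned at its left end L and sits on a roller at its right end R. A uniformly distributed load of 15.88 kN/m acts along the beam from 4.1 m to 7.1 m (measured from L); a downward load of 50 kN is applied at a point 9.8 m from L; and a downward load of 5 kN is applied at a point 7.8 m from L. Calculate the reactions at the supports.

L_x = 0, L_y = 31.59 kN, R_y = 71.05 kN

Resultant of the distributed load: 15.88 × 3 = 47.64 kN at 5.6 m from L.
Taking moments about L: R_y·11.2 − (15.88·3)·5.6 − 50·9.8 − 5·7.8 = 0 → R_y = 795.784/11.2 = 71.0521 ≈ 71.05 kN.
ΣF_y = 0: L_y + 71.0521 − 15.88·3 − 50 − 5 = 0 → L_y = 31.59 kN.
ΣF_x = 0: no horizontal applied forces, so L_x = 0.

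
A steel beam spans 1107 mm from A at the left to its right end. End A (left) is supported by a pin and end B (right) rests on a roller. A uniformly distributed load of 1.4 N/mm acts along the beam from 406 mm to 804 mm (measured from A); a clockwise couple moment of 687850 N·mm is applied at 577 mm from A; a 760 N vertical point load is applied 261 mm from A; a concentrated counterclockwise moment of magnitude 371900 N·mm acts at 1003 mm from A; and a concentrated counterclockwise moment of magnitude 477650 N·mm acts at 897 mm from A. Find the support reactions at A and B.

Resultant of the distributed load: 1.4 × 398 = 557.2 N at 605 mm from A.
Moments about A: B_y·1107 − (1.4·398)·605 − 687850 − 760·261 + 371900 + 477650 = 0 → B_y = 373766/1107 = 337.639 ≈ 337.6 N.
ΣF_y = 0: A_y + 337.639 − 1.4·398 − 760 = 0 → A_y = 979.6 N.
ΣF_x = 0: no horizontal applied forces, so A_x = 0.

A_x = 0, A_y = 979.6 N, B_y = 337.6 N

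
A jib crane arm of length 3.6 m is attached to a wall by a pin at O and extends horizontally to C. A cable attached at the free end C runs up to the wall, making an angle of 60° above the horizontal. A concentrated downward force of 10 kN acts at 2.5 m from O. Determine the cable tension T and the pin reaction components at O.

T = 8.019 kN, O_x = 4.009 kN, O_y = 3.056 kN

ΣM about O: T·sin60°·3.6 − 10·2.5 = 0 → T = 25/(3.6·0.866025) = 8.01876 ≈ 8.019 kN.
ΣF_x = 0: O_x − T·cos60° = 0 → O_x = 8.01876 × 0.5 = 4.009 kN.
ΣF_y = 0: O_y + T·sin60° − 10 = 0 → O_y = 10 − 8.01876 × 0.866025 = 3.056 kN.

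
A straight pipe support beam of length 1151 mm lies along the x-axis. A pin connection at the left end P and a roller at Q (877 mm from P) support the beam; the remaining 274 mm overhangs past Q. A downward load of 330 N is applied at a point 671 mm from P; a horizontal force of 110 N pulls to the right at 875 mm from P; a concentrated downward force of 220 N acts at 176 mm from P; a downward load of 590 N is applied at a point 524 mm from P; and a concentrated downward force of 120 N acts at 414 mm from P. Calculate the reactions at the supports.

ΣM about P: Q_y·877 − 330·671 − 220·176 − 590·524 − 120·414 = 0 → Q_y = 618990/877 = 705.804 ≈ 705.8 N.
ΣF_y = 0: P_y + 705.804 − 330 − 220 − 590 − 120 = 0 → P_y = 554.2 N.
ΣF_x = 0: P_x + 110 = 0 → P_x = -110.0 N.

P_x = -110.0 N, P_y = 554.2 N, Q_y = 705.8 N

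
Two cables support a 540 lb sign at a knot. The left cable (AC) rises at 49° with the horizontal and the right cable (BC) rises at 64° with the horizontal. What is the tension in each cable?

ΣF_x = 0: −T_AC·cos49° + T_BC·cos64° = 0 → T_BC = 1.49658·T_AC.
ΣF_y = 0: T_AC·sin49° + T_BC·sin64° = 540.
Substitute: T_AC·(0.75471 + 1.49658·0.898794) = 540 → T_AC = 257.164 ≈ 257.2 lb.
Then T_BC = 1.49658 × 257.164 = 384.9 lb.

T_AC = 257.2 lb, T_BC = 384.9 lb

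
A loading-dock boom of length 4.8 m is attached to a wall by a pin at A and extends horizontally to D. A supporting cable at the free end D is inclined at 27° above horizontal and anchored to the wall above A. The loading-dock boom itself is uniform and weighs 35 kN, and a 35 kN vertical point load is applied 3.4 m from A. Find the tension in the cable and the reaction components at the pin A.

ΣM about A: T·sin27°·4.8 − 35·2.4 − 35·3.4 = 0 → T = 203/(4.8·0.45399) = 93.1555 ≈ 93.16 kN.
ΣF_x = 0: A_x − T·cos27° = 0 → A_x = 93.1555 × 0.891007 = 83.00 kN.
ΣF_y = 0: A_y + T·sin27° − 35 − 35 = 0 → A_y = 70 − 93.1555 × 0.45399 = 27.71 kN.

T = 93.16 kN, A_x = 83.00 kN, A_y = 27.71 kN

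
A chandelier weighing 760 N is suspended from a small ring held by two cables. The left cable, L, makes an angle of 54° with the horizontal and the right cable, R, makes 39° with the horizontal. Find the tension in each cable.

T_L = 591.4 N, T_R = 447.3 N

ΣF_x = 0: −T_L·cos54° + T_R·cos39° = 0 → T_R = 0.756338·T_L.
ΣF_y = 0: T_L·sin54° + T_R·sin39° = 760.
Substitute: T_L·(0.809017 + 0.756338·0.62932) = 760 → T_L = 591.442 ≈ 591.4 N.
Then T_R = 0.756338 × 591.442 = 447.3 N.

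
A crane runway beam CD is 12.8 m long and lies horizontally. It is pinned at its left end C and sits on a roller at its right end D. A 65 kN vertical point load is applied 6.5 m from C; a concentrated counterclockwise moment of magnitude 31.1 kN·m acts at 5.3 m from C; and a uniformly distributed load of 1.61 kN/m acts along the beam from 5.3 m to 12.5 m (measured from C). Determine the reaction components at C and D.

Resultant of the distributed load: 1.61 × 7.2 = 11.592 kN at 8.9 m from C.
Taking moments about C: D_y·12.8 − 65·6.5 + 31.1 − (1.61·7.2)·8.9 = 0 → D_y = 494.5688/12.8 = 38.6382 ≈ 38.64 kN.
ΣF_y = 0: C_y + 38.6382 − 65 − 1.61·7.2 = 0 → C_y = 37.95 kN.
ΣF_x = 0: no horizontal applied forces, so C_x = 0.

C_x = 0, C_y = 37.95 kN, D_y = 38.64 kN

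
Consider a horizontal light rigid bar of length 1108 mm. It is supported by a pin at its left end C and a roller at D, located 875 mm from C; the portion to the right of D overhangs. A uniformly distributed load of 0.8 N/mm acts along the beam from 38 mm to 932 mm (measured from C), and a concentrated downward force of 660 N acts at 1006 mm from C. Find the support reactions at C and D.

Resultant of the distributed load: 0.8 × 894 = 715.2 N at 485 mm from C.
ΣM about C: D_y·875 − (0.8·894)·485 − 660·1006 = 0 → D_y = 1010832/875 = 1155.24 ≈ 1155 N.
ΣF_y = 0: C_y + 1155.24 − 0.8·894 − 660 = 0 → C_y = 220.0 N.
ΣF_x = 0: no horizontal applied forces, so C_x = 0.

C_x = 0, C_y = 220.0 N, D_y = 1155 N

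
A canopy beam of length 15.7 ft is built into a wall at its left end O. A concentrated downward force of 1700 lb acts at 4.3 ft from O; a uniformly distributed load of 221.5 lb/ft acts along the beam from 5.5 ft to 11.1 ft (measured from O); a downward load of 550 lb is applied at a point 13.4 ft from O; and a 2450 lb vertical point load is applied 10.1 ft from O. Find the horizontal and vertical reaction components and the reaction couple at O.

Resultant of the distributed load: 221.5 × 5.6 = 1240.4 lb at 8.3 ft from O.
ΣF_x = 0: O_x = 0.
ΣF_y = 0: O_y − 1700 − 221.5·5.6 − 550 − 2450 = 0 → O_y = 5940 lb.
ΣM about O: M_O − 1700·4.3 − (221.5·5.6)·8.3 − 550·13.4 − 2450·10.1 = 0 → M_O = 49720 lb·ft.

O_x = 0, O_y = 5940 lb, M_O = 49720 lb·ft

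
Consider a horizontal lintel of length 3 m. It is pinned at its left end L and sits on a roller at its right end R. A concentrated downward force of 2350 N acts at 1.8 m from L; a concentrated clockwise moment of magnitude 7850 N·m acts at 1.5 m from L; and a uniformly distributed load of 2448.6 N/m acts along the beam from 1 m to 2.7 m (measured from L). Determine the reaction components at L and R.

Resultant of the distributed load: 2448.6 × 1.7 = 4162.62 N at 1.85 m from L.
Taking moments about L: R_y·3 − 2350·1.8 − 7850 − (2448.6·1.7)·1.85 = 0 → R_y = 19780.847/3 = 6593.62 ≈ 6594 N.
ΣF_y = 0: L_y + 6593.62 − 2350 − 2448.6·1.7 = 0 → L_y = -81.00 N.
ΣF_x = 0: no horizontal applied forces, so L_x = 0.

L_x = 0, L_y = -81.00 N, R_y = 6594 N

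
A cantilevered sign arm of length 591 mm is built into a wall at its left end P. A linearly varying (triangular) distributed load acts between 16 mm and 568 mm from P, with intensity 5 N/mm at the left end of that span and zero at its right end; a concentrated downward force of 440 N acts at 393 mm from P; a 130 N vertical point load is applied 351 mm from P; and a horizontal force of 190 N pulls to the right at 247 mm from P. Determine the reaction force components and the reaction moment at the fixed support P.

P_x = -190.0 N, P_y = 1950 N, M_P = 494600 N·mm

Resultant of the triangular load: ½ × 5 × 552 = 1380 N, acting at 200 mm from P (one-third of the span from the peak).
ΣF_x = 0: P_x + 190 = 0 → P_x = -190.0 N.
ΣF_y = 0: P_y − ½·5·552 − 440 − 130 = 0 → P_y = 1950 N.
ΣM about P: M_P − (½·5·552)·200 − 440·393 − 130·351 = 0 → M_P = 494600 N·mm.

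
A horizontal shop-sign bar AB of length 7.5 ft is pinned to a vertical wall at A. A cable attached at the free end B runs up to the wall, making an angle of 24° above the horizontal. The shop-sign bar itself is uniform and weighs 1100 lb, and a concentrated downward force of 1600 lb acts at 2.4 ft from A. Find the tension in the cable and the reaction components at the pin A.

ΣM about A: T·sin24°·7.5 − 1100·3.75 − 1600·2.4 = 0 → T = 7965/(7.5·0.406737) = 2611.02 ≈ 2611 lb.
ΣF_x = 0: A_x − T·cos24° = 0 → A_x = 2611.02 × 0.913545 = 2385 lb.
ΣF_y = 0: A_y + T·sin24° − 1100 − 1600 = 0 → A_y = 2700 − 2611.02 × 0.406737 = 1638 lb.

T = 2611 lb, A_x = 2385 lb, A_y = 1638 lb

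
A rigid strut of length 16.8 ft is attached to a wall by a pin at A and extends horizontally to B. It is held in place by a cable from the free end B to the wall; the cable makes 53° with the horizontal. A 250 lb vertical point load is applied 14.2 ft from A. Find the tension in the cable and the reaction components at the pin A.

ΣM about A: T·sin53°·16.8 − 250·14.2 = 0 → T = 3550/(16.8·0.798636) = 264.588 ≈ 264.6 lb.
ΣF_x = 0: A_x − T·cos53° = 0 → A_x = 264.588 × 0.601815 = 159.2 lb.
ΣF_y = 0: A_y + T·sin53° − 250 = 0 → A_y = 250 − 264.588 × 0.798636 = 38.69 lb.

T = 264.6 lb, A_x = 159.2 lb, A_y = 38.69 lb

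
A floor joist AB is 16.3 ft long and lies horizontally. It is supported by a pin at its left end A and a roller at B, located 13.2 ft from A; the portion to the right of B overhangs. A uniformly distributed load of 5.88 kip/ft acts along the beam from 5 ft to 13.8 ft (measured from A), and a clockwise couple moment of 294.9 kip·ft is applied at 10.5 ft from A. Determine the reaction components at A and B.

Resultant of the distributed load: 5.88 × 8.8 = 51.744 kip at 9.4 ft from A.
Moments about A: B_y·13.2 − (5.88·8.8)·9.4 − 294.9 = 0 → B_y = 781.2936/13.2 = 59.1889 ≈ 59.19 kip.
ΣF_y = 0: A_y + 59.1889 − 5.88·8.8 = 0 → A_y = -7.445 kip.
ΣF_x = 0: no horizontal applied forces, so A_x = 0.

A_x = 0, A_y = -7.445 kip, B_y = 59.19 kip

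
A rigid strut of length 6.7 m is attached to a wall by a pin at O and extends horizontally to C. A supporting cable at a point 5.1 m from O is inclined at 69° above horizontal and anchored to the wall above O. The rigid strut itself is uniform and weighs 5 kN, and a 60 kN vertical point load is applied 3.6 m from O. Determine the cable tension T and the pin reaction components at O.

ΣM about O: T·sin69°·5.1 − 5·3.35 − 60·3.6 = 0 → T = 232.75/(5.1·0.93358) = 48.8841 ≈ 48.88 kN.
ΣF_x = 0: O_x − T·cos69° = 0 → O_x = 48.8841 × 0.358368 = 17.52 kN.
ΣF_y = 0: O_y + T·sin69° − 5 − 60 = 0 → O_y = 65 − 48.8841 × 0.93358 = 19.36 kN.

T = 48.88 kN, O_x = 17.52 kN, O_y = 19.36 kN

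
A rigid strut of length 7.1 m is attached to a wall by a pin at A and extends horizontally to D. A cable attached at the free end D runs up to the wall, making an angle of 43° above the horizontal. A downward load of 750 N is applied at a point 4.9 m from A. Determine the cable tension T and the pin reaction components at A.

ΣM about A: T·sin43°·7.1 − 750·4.9 = 0 → T = 3675/(7.1·0.681998) = 758.955 ≈ 759.0 N.
ΣF_x = 0: A_x − T·cos43° = 0 → A_x = 758.955 × 0.731354 = 555.1 N.
ΣF_y = 0: A_y + T·sin43° − 750 = 0 → A_y = 750 − 758.955 × 0.681998 = 232.4 N.

T = 759.0 N, A_x = 555.1 N, A_y = 232.4 N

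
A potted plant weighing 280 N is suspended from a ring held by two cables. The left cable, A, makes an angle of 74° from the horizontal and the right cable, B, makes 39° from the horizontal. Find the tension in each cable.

T_A = 236.4 N, T_B = 83.84 N

ΣF_x = 0: −T_A·cos74° + T_B·cos39° = 0 → T_B = 0.354679·T_A.
ΣF_y = 0: T_A·sin74° + T_B·sin39° = 280.
Substitute: T_A·(0.961262 + 0.354679·0.62932) = 280 → T_A = 236.393 ≈ 236.4 N.
Then T_B = 0.354679 × 236.393 = 83.84 N.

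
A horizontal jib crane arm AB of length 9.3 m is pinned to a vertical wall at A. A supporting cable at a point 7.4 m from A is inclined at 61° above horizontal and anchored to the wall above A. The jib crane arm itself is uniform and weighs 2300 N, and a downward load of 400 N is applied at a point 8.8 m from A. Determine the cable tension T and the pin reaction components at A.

ΣM about A: T·sin61°·7.4 − 2300·4.65 − 400·8.8 = 0 → T = 14215/(7.4·0.87462) = 2196.32 ≈ 2196 N.
ΣF_x = 0: A_x − T·cos61° = 0 → A_x = 2196.32 × 0.48481 = 1065 N.
ΣF_y = 0: A_y + T·sin61° − 2300 − 400 = 0 → A_y = 2700 − 2196.32 × 0.87462 = 779.1 N.

T = 2196 N, A_x = 1065 N, A_y = 779.1 N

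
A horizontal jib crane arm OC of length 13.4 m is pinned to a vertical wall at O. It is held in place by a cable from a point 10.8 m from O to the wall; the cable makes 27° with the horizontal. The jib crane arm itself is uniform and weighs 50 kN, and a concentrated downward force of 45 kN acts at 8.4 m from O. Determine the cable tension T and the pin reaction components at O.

ΣM about O: T·sin27°·10.8 − 50·6.7 − 45·8.4 = 0 → T = 713/(10.8·0.45399) = 145.418 ≈ 145.4 kN.
ΣF_x = 0: O_x − T·cos27° = 0 → O_x = 145.418 × 0.891007 = 129.6 kN.
ΣF_y = 0: O_y + T·sin27° − 50 − 45 = 0 → O_y = 95 − 145.418 × 0.45399 = 28.98 kN.

T = 145.4 kN, O_x = 129.6 kN, O_y = 28.98 kN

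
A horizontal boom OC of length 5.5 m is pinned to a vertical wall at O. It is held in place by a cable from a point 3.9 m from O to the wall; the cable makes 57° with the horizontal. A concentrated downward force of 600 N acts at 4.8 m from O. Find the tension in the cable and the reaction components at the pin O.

ΣM about O: T·sin57°·3.9 − 600·4.8 = 0 → T = 2880/(3.9·0.838671) = 880.514 ≈ 880.5 N.
ΣF_x = 0: O_x − T·cos57° = 0 → O_x = 880.514 × 0.544639 = 479.6 N.
ΣF_y = 0: O_y + T·sin57° − 600 = 0 → O_y = 600 − 880.514 × 0.838671 = -138.5 N.

T = 880.5 N, O_x = 479.6 N, O_y = -138.5 N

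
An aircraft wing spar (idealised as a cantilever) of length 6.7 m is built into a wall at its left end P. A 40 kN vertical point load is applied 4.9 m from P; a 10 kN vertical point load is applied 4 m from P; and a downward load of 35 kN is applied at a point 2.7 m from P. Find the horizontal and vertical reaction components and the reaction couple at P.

ΣF_x = 0: P_x = 0.
ΣF_y = 0: P_y − 40 − 10 − 35 = 0 → P_y = 85.00 kN.
ΣM about P: M_P − 40·4.9 − 10·4 − 35·2.7 = 0 → M_P = 330.5 kN·m.

P_x = 0, P_y = 85.00 kN, M_P = 330.5 kN·m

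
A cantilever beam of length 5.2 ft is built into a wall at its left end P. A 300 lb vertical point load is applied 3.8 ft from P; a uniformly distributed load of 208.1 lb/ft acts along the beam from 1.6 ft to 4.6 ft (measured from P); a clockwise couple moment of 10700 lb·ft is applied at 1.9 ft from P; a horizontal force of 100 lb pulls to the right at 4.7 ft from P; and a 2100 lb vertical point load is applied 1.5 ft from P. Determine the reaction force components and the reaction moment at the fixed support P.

Resultant of the distributed load: 208.1 × 3 = 624.3 lb at 3.1 ft from P.
ΣF_x = 0: P_x + 100 = 0 → P_x = -100.0 lb.
ΣF_y = 0: P_y − 300 − 208.1·3 − 2100 = 0 → P_y = 3024 lb.
ΣM about P: M_P − 300·3.8 − (208.1·3)·3.1 − 10700 − 2100·1.5 = 0 → M_P = 16930 lb·ft.

P_x = -100.0 lb, P_y = 3024 lb, M_P = 16930 lb·ft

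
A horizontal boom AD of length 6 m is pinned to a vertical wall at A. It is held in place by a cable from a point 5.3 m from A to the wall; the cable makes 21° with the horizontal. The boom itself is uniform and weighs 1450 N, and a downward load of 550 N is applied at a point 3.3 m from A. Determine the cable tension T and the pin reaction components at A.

ΣM about A: T·sin21°·5.3 − 1450·3 − 550·3.3 = 0 → T = 6165/(5.3·0.358368) = 3245.85 ≈ 3246 N.
ΣF_x = 0: A_x − T·cos21° = 0 → A_x = 3245.85 × 0.93358 = 3030 N.
ΣF_y = 0: A_y + T·sin21° − 1450 − 550 = 0 → A_y = 2000 − 3245.85 × 0.358368 = 836.8 N.

T = 3246 N, A_x = 3030 N, A_y = 836.8 N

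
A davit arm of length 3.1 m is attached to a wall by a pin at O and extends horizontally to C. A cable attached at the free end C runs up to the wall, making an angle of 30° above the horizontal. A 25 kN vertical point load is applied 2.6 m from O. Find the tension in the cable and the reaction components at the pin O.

ΣM about O: T·sin30°·3.1 − 25·2.6 = 0 → T = 65/(3.1·0.5) = 41.9355 ≈ 41.94 kN.
ΣF_x = 0: O_x − T·cos30° = 0 → O_x = 41.9355 × 0.866025 = 36.32 kN.
ΣF_y = 0: O_y + T·sin30° − 25 = 0 → O_y = 25 − 41.9355 × 0.5 = 4.032 kN.

T = 41.94 kN, O_x = 36.32 kN, O_y = 4.032 kN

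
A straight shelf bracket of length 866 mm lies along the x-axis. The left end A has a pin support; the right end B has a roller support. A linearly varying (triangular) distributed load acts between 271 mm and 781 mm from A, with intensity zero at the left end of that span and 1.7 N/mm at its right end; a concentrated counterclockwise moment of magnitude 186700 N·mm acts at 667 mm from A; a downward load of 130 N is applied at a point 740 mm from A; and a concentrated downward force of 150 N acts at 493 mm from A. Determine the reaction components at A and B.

A_x = 0, A_y = 426.8 N, B_y = 286.7 N

Resultant of the triangular load: ½ × 1.7 × 510 = 433.5 N, acting at 611 mm from A (one-third of the span from the peak).
ΣM about A: B_y·866 − (½·1.7·510)·611 + 186700 − 130·740 − 150·493 = 0 → B_y = 248318.5/866 = 286.742 ≈ 286.7 N.
ΣF_y = 0: A_y + 286.742 − ½·1.7·510 − 130 − 150 = 0 → A_y = 426.8 N.
ΣF_x = 0: no horizontal applied forces, so A_x = 0.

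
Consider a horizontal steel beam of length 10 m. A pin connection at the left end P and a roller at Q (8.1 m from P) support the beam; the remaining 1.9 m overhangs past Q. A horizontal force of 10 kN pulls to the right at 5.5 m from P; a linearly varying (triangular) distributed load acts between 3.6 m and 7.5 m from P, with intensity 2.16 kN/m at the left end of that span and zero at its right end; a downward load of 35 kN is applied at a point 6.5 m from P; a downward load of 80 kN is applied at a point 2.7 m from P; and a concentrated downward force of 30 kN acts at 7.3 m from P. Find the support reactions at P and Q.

P_x = -10.00 kN, P_y = 64.87 kN, Q_y = 84.34 kN

Resultant of the triangular load: ½ × 2.16 × 3.9 = 4.212 kN, acting at 4.9 m from P (one-third of the span from the peak).
ΣM about P: Q_y·8.1 − (½·2.16·3.9)·4.9 − 35·6.5 − 80·2.7 − 30·7.3 = 0 → Q_y = 683.1388/8.1 = 84.3381 ≈ 84.34 kN.
ΣF_y = 0: P_y + 84.3381 − ½·2.16·3.9 − 35 − 80 − 30 = 0 → P_y = 64.87 kN.
ΣF_x = 0: P_x + 10 = 0 → P_x = -10.00 kN.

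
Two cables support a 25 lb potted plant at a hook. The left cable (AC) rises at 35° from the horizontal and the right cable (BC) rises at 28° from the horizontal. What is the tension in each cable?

T_AC = 24.77 lb, T_BC = 22.98 lb

ΣF_x = 0: −T_AC·cos35° + T_BC·cos28° = 0 → T_BC = 0.927747·T_AC.
ΣF_y = 0: T_AC·sin35° + T_BC·sin28° = 25.
Substitute: T_AC·(0.573576 + 0.927747·0.469472) = 25 → T_AC = 24.7739 ≈ 24.77 lb.
Then T_BC = 0.927747 × 24.7739 = 22.98 lb.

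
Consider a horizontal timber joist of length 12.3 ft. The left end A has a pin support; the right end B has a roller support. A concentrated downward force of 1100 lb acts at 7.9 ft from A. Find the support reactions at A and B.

ΣM about A: B_y·12.3 − 1100·7.9 = 0 → B_y = 8690/12.3 = 706.504 ≈ 706.5 lb.
ΣF_y = 0: A_y + 706.504 − 1100 = 0 → A_y = 393.5 lb.
ΣF_x = 0: no horizontal applied forces, so A_x = 0.

A_x = 0, A_y = 393.5 lb, B_y = 706.5 lb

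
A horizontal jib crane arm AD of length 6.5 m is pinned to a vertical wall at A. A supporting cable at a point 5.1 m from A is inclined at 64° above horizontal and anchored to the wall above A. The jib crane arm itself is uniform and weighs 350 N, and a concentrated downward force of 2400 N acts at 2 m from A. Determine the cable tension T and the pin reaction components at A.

T = 1295 N, A_x = 567.8 N, A_y = 1586 N

ΣM about A: T·sin64°·5.1 − 350·3.25 − 2400·2 = 0 → T = 5937.5/(5.1·0.898794) = 1295.31 ≈ 1295 N.
ΣF_x = 0: A_x − T·cos64° = 0 → A_x = 1295.31 × 0.438371 = 567.8 N.
ΣF_y = 0: A_y + T·sin64° − 350 − 2400 = 0 → A_y = 2750 − 1295.31 × 0.898794 = 1586 N.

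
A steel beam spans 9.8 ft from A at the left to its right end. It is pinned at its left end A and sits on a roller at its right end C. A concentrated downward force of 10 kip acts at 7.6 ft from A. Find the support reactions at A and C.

Moments about A: C_y·9.8 − 10·7.6 = 0 → C_y = 76/9.8 = 7.7551 ≈ 7.755 kip.
ΣF_y = 0: A_y + 7.7551 − 10 = 0 → A_y = 2.245 kip.
ΣF_x = 0: no horizontal applied forces, so A_x = 0.

A_x = 0, A_y = 2.245 kip, C_y = 7.755 kip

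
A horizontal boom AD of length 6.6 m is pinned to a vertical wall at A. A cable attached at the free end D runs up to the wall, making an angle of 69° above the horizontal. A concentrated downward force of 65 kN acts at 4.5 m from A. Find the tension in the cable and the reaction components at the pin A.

ΣM about A: T·sin69°·6.6 − 65·4.5 = 0 → T = 292.5/(6.6·0.93358) = 47.4712 ≈ 47.47 kN.
ΣF_x = 0: A_x − T·cos69° = 0 → A_x = 47.4712 × 0.358368 = 17.01 kN.
ΣF_y = 0: A_y + T·sin69° − 65 = 0 → A_y = 65 − 47.4712 × 0.93358 = 20.68 kN.

T = 47.47 kN, A_x = 17.01 kN, A_y = 20.68 kN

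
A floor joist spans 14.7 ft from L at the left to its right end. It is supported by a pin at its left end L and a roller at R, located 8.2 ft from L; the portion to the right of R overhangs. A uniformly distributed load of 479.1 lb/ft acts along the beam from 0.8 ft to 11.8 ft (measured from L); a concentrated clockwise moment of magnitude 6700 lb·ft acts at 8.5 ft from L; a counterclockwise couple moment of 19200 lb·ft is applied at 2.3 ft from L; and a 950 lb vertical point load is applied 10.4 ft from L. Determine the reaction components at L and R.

L_x = 0, L_y = 2491 lb, R_y = 3729 lb

Resultant of the distributed load: 479.1 × 11 = 5270.1 lb at 6.3 ft from L.
Moments about L: R_y·8.2 − (479.1·11)·6.3 − 6700 + 19200 − 950·10.4 = 0 → R_y = 30581.63/8.2 = 3729.47 ≈ 3729 lb.
ΣF_y = 0: L_y + 3729.47 − 479.1·11 − 950 = 0 → L_y = 2491 lb.
ΣF_x = 0: no horizontal applied forces, so L_x = 0.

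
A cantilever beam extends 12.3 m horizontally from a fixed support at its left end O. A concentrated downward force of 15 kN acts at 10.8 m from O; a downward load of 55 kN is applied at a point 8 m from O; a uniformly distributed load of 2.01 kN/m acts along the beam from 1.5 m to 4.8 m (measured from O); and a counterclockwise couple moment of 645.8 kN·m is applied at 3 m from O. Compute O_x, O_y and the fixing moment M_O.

O_x = 0, O_y = 76.63 kN, M_O = -22.91 kN·m

Resultant of the distributed load: 2.01 × 3.3 = 6.633 kN at 3.15 m from O.
ΣF_x = 0: O_x = 0.
ΣF_y = 0: O_y − 15 − 55 − 2.01·3.3 = 0 → O_y = 76.63 kN.
ΣM about O: M_O − 15·10.8 − 55·8 − (2.01·3.3)·3.15 + 645.8 = 0 → M_O = -22.91 kN·m.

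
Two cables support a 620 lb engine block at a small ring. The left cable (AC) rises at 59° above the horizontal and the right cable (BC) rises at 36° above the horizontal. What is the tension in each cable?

T_AC = 503.5 lb, T_BC = 320.5 lb

ΣF_x = 0: −T_AC·cos59° + T_BC·cos36° = 0 → T_BC = 0.636622·T_AC.
ΣF_y = 0: T_AC·sin59° + T_BC·sin36° = 620.
Substitute: T_AC·(0.857167 + 0.636622·0.587785) = 620 → T_AC = 503.507 ≈ 503.5 lb.
Then T_BC = 0.636622 × 503.507 = 320.5 lb.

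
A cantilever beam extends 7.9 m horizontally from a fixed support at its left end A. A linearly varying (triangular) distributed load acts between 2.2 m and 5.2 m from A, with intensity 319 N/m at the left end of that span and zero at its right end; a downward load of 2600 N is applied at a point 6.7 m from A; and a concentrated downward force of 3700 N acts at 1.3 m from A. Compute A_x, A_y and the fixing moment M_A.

Resultant of the triangular load: ½ × 319 × 3 = 478.5 N, acting at 3.2 m from A (one-third of the span from the peak).
ΣF_x = 0: A_x = 0.
ΣF_y = 0: A_y − ½·319·3 − 2600 − 3700 = 0 → A_y = 6778 N.
ΣM about A: M_A − (½·319·3)·3.2 − 2600·6.7 − 3700·1.3 = 0 → M_A = 23760 N·m.

A_x = 0, A_y = 6778 N, M_A = 23760 N·m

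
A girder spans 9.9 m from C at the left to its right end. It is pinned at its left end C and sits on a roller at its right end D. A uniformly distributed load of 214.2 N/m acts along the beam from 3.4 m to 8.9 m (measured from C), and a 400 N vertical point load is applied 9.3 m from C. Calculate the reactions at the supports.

C_x = 0, C_y = 470.5 N, D_y = 1108 N

Resultant of the distributed load: 214.2 × 5.5 = 1178.1 N at 6.15 m from C.
Moments about C: D_y·9.9 − (214.2·5.5)·6.15 − 400·9.3 = 0 → D_y = 10965.315/9.9 = 1107.61 ≈ 1108 N.
ΣF_y = 0: C_y + 1107.61 − 214.2·5.5 − 400 = 0 → C_y = 470.5 N.
ΣF_x = 0: no horizontal applied forces, so C_x = 0.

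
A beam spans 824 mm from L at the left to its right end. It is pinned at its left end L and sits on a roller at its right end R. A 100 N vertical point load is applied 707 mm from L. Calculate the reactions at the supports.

ΣM about L: R_y·824 − 100·707 = 0 → R_y = 70700/824 = 85.801 ≈ 85.80 N.
ΣF_y = 0: L_y + 85.801 − 100 = 0 → L_y = 14.20 N.
ΣF_x = 0: no horizontal applied forces, so L_x = 0.

L_x = 0, L_y = 14.20 N, R_y = 85.80 N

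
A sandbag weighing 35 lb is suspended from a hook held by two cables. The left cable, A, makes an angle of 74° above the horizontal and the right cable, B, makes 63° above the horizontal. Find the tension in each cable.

ΣF_x = 0: −T_A·cos74° + T_B·cos63° = 0 → T_B = 0.607143·T_A.
ΣF_y = 0: T_A·sin74° + T_B·sin63° = 35.
Substitute: T_A·(0.961262 + 0.607143·0.891007) = 35 → T_A = 23.2987 ≈ 23.30 lb.
Then T_B = 0.607143 × 23.2987 = 14.15 lb.

T_A = 23.30 lb, T_B = 14.15 lb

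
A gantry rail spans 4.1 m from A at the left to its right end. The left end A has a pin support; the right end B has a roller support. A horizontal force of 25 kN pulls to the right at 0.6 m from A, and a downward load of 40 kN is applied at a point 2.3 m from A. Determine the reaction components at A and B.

Taking moments about A: B_y·4.1 − 40·2.3 = 0 → B_y = 92/4.1 = 22.439 ≈ 22.44 kN.
ΣF_y = 0: A_y + 22.439 − 40 = 0 → A_y = 17.56 kN.
ΣF_x = 0: A_x + 25 = 0 → A_x = -25.00 kN.

A_x = -25.00 kN, A_y = 17.56 kN, B_y = 22.44 kN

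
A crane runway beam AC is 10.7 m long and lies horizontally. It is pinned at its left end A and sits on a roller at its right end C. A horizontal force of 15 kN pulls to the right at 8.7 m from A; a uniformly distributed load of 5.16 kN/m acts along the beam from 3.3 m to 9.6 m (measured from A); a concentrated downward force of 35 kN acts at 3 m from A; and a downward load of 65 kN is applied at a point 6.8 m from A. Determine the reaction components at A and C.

Resultant of the distributed load: 5.16 × 6.3 = 32.508 kN at 6.45 m from A.
ΣM about A: C_y·10.7 − (5.16·6.3)·6.45 − 35·3 − 65·6.8 = 0 → C_y = 756.6766/10.7 = 70.7174 ≈ 70.72 kN.
ΣF_y = 0: A_y + 70.7174 − 5.16·6.3 − 35 − 65 = 0 → A_y = 61.79 kN.
ΣF_x = 0: A_x + 15 = 0 → A_x = -15.00 kN.

A_x = -15.00 kN, A_y = 61.79 kN, C_y = 70.72 kN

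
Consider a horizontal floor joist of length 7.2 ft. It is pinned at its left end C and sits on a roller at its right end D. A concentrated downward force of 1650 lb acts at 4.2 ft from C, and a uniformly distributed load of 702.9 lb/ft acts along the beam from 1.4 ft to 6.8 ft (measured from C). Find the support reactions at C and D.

C_x = 0, C_y = 2322 lb, D_y = 3124 lb

Resultant of the distributed load: 702.9 × 5.4 = 3795.66 lb at 4.1 ft from C.
ΣM about C: D_y·7.2 − 1650·4.2 − (702.9·5.4)·4.1 = 0 → D_y = 22492.206/7.2 = 3123.92 ≈ 3124 lb.
ΣF_y = 0: C_y + 3123.92 − 1650 − 702.9·5.4 = 0 → C_y = 2322 lb.
ΣF_x = 0: no horizontal applied forces, so C_x = 0.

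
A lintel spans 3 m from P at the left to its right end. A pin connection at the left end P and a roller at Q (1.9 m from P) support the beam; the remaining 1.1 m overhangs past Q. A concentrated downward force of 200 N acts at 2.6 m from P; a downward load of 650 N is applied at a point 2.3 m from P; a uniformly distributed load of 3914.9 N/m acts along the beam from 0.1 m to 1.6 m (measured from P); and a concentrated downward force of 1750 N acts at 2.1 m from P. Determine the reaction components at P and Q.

Resultant of the distributed load: 3914.9 × 1.5 = 5872.35 N at 0.85 m from P.
ΣM about P: Q_y·1.9 − 200·2.6 − 650·2.3 − (3914.9·1.5)·0.85 − 1750·2.1 = 0 → Q_y = 10681.4975/1.9 = 5621.84 ≈ 5622 N.
ΣF_y = 0: P_y + 5621.84 − 200 − 650 − 3914.9·1.5 − 1750 = 0 → P_y = 2851 N.
ΣF_x = 0: no horizontal applied forces, so P_x = 0.

P_x = 0, P_y = 2851 N, Q_y = 5622 N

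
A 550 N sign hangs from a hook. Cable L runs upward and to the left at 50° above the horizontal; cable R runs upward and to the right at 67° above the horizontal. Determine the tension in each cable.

ΣF_x = 0: −T_L·cos50° + T_R·cos67° = 0 → T_R = 1.64509·T_L.
ΣF_y = 0: T_L·sin50° + T_R·sin67° = 550.
Substitute: T_L·(0.766044 + 1.64509·0.920505) = 550 → T_L = 241.19 ≈ 241.2 N.
Then T_R = 1.64509 × 241.19 = 396.8 N.

T_L = 241.2 N, T_R = 396.8 N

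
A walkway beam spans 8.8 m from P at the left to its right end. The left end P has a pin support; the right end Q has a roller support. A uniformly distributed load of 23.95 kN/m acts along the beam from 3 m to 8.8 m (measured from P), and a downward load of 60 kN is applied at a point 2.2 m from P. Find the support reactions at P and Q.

Resultant of the distributed load: 23.95 × 5.8 = 138.91 kN at 5.9 m from P.
Moments about P: Q_y·8.8 − (23.95·5.8)·5.9 − 60·2.2 = 0 → Q_y = 951.569/8.8 = 108.133 ≈ 108.1 kN.
ΣF_y = 0: P_y + 108.133 − 23.95·5.8 − 60 = 0 → P_y = 90.78 kN.
ΣF_x = 0: no horizontal applied forces, so P_x = 0.

P_x = 0, P_y = 90.78 kN, Q_y = 108.1 kN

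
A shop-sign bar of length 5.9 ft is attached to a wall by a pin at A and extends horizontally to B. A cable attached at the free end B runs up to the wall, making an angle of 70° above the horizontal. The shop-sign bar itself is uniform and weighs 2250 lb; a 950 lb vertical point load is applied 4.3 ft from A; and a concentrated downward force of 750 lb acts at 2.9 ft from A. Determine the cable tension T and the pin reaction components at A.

T = 2326 lb, A_x = 795.6 lb, A_y = 1764 lb

ΣM about A: T·sin70°·5.9 − 2250·2.95 − 950·4.3 − 750·2.9 = 0 → T = 12897.5/(5.9·0.939693) = 2326.31 ≈ 2326 lb.
ΣF_x = 0: A_x − T·cos70° = 0 → A_x = 2326.31 × 0.34202 = 795.6 lb.
ΣF_y = 0: A_y + T·sin70° − 2250 − 950 − 750 = 0 → A_y = 3950 − 2326.31 × 0.939693 = 1764 lb.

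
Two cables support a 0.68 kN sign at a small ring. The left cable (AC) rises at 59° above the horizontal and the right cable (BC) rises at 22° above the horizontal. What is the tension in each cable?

ΣF_x = 0: −T_AC·cos59° + T_BC·cos22° = 0 → T_BC = 0.555486·T_AC.
ΣF_y = 0: T_AC·sin59° + T_BC·sin22° = 0.68.
Substitute: T_AC·(0.857167 + 0.555486·0.374607) = 0.68 → T_AC = 0.638344 ≈ 0.6383 kN.
Then T_BC = 0.555486 × 0.638344 = 0.3546 kN.

T_AC = 0.6383 kN, T_BC = 0.3546 kN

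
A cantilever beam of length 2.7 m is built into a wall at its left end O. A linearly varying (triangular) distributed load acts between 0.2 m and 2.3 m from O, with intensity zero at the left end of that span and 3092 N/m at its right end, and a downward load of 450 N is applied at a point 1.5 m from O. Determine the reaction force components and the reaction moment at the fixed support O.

Resultant of the triangular load: ½ × 3092 × 2.1 = 3246.6 N, acting at 1.6 m from O (one-third of the span from the peak).
ΣF_x = 0: O_x = 0.
ΣF_y = 0: O_y − ½·3092·2.1 − 450 = 0 → O_y = 3697 N.
ΣM about O: M_O − (½·3092·2.1)·1.6 − 450·1.5 = 0 → M_O = 5870 N·m.

O_x = 0, O_y = 3697 N, M_O = 5870 N·m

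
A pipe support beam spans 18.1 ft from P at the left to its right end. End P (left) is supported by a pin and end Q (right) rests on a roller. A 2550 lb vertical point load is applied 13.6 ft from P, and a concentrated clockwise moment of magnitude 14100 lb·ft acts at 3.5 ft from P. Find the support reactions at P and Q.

P_x = 0, P_y = -145.0 lb, Q_y = 2695 lb

ΣM about P: Q_y·18.1 − 2550·13.6 − 14100 = 0 → Q_y = 48780/18.1 = 2695.03 ≈ 2695 lb.
ΣF_y = 0: P_y + 2695.03 − 2550 = 0 → P_y = -145.0 lb.
ΣF_x = 0: no horizontal applied forces, so P_x = 0.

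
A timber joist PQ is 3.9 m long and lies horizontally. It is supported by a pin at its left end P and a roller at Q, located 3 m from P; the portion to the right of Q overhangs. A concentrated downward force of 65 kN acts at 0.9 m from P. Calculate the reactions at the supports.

Moments about P: Q_y·3 − 65·0.9 = 0 → Q_y = 58.5/3 = 19.50 kN.
ΣF_y = 0: P_y + 19.5 − 65 = 0 → P_y = 45.50 kN.
ΣF_x = 0: no horizontal applied forces, so P_x = 0.

P_x = 0, P_y = 45.50 kN, Q_y = 19.50 kN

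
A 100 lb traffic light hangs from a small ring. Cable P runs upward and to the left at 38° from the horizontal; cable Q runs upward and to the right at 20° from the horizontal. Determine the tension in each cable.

ΣF_x = 0: −T_P·cos38° + T_Q·cos20° = 0 → T_Q = 0.838584·T_P.
ΣF_y = 0: T_P·sin38° + T_Q·sin20° = 100.
Substitute: T_P·(0.615661 + 0.838584·0.34202) = 100 → T_P = 110.807 ≈ 110.8 lb.
Then T_Q = 0.838584 × 110.807 = 92.92 lb.

T_P = 110.8 lb, T_Q = 92.92 lb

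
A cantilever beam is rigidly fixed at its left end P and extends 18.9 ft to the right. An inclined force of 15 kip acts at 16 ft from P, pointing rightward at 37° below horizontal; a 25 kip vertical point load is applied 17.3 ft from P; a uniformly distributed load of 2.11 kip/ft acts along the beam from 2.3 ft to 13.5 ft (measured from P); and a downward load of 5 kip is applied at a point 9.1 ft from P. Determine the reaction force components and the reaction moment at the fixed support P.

P_x = -11.98 kip, P_y = 62.66 kip, M_P = 809.1 kip·ft

Resultant of the distributed load: 2.11 × 11.2 = 23.632 kip at 7.9 ft from P.
ΣF_x = 0: P_x + 15·cos37° = 0 → P_x = -11.98 kip.
ΣF_y = 0: P_y − 15·sin37° − 25 − 2.11·11.2 − 5 = 0 → P_y = 62.66 kip.
ΣM about P: M_P − 15·sin37°·16 − 25·17.3 − (2.11·11.2)·7.9 − 5·9.1 = 0 → M_P = 809.1 kip·ft.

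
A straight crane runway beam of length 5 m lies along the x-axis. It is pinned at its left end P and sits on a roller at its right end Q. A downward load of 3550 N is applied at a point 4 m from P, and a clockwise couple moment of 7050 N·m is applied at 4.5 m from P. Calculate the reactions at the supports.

Moments about P: Q_y·5 − 3550·4 − 7050 = 0 → Q_y = 21250/5 = 4250 N.
ΣF_y = 0: P_y + 4250 − 3550 = 0 → P_y = -700.0 N.
ΣF_x = 0: no horizontal applied forces, so P_x = 0.

P_x = 0, P_y = -700.0 N, Q_y = 4250 N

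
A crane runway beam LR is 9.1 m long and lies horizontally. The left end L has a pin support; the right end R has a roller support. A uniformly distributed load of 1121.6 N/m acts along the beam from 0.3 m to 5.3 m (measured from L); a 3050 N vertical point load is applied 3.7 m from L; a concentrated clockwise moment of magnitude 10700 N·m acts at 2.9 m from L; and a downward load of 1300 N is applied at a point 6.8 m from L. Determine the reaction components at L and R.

L_x = 0, L_y = 4845 N, R_y = 5113 N

Resultant of the distributed load: 1121.6 × 5 = 5608 N at 2.8 m from L.
Taking moments about L: R_y·9.1 − (1121.6·5)·2.8 − 3050·3.7 − 10700 − 1300·6.8 = 0 → R_y = 46527.4/9.1 = 5112.9 ≈ 5113 N.
ΣF_y = 0: L_y + 5112.9 − 1121.6·5 − 3050 − 1300 = 0 → L_y = 4845 N.
ΣF_x = 0: no horizontal applied forces, so L_x = 0.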